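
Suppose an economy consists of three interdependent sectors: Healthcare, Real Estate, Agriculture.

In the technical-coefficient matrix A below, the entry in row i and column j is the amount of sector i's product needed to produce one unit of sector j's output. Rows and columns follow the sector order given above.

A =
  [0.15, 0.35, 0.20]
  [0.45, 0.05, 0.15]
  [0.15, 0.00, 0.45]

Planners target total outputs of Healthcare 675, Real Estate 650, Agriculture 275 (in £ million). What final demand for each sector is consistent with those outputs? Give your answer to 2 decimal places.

d_H = 291.25, d_R = 272.50, d_A = 50.00

I − A =
  [   0.85    -0.35    -0.20]
  [  -0.45     0.95    -0.15]
  [  -0.15     0.00     0.55]
d = (I − A) x:
  d_H = (+0.85)·675 + (-0.35)·650 + (-0.20)·275 = 291.25
  d_R = (-0.45)·675 + (+0.95)·650 + (-0.15)·275 = 272.50
  d_A = (-0.15)·675 + (+0.00)·650 + (+0.55)·275 = 50.00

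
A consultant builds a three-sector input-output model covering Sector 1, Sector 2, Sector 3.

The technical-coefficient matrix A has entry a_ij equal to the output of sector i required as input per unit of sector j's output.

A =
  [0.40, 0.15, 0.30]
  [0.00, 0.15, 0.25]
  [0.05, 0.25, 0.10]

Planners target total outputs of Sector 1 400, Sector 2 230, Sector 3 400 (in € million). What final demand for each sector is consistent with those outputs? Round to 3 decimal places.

d_1 = 85.500, d_2 = 95.500, d_3 = 282.500

I − A =
  [   0.60    -0.15    -0.30]
  [   0.00     0.85    -0.25]
  [  -0.05    -0.25     0.90]
d = (I − A) x:
  d_1 = (+0.60)·400 + (-0.15)·230 + (-0.30)·400 = 85.500
  d_2 = (+0.00)·400 + (+0.85)·230 + (-0.25)·400 = 95.500
  d_3 = (-0.05)·400 + (-0.25)·230 + (+0.90)·400 = 282.500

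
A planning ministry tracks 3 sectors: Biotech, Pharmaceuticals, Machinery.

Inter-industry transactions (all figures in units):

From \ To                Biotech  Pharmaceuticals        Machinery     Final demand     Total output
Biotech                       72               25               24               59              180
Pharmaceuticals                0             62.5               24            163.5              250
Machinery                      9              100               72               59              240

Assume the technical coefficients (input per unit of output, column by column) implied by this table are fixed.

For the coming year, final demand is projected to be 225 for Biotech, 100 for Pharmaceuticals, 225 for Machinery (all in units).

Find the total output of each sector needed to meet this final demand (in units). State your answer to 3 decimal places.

Technical coefficients a_ij = z_ij / X_j:
  a_11 = 72/180 = 0.40, a_21 = 0/180 = 0.00, a_31 = 9/180 = 0.05
  a_12 = 25/250 = 0.10, a_22 = 62.5/250 = 0.25, a_32 = 100/250 = 0.40
  a_13 = 24/240 = 0.10, a_23 = 24/240 = 0.10, a_33 = 72/240 = 0.30
I − A =
  [   0.60    -0.10    -0.10]
  [   0.00     0.75    -0.10]
  [  -0.05    -0.40     0.70]
Cofactors of I−A, C_ij = (−1)^(i+j)·(minor ij) (rows/columns in the sector order above):
  C_11 = (0.75)(0.70) − (-0.10)(-0.40) = 0.4850
  C_12 = −[(0.00)(0.70) − (-0.10)(-0.05)] = 0.0050
  C_13 = (0.00)(-0.40) − (0.75)(-0.05) = 0.0375
  C_21 = −[(-0.10)(0.70) − (-0.10)(-0.40)] = 0.1100
  C_22 = (0.60)(0.70) − (-0.10)(-0.05) = 0.4150
  C_23 = −[(0.60)(-0.40) − (-0.10)(-0.05)] = 0.2450
  C_31 = (-0.10)(-0.10) − (-0.10)(0.75) = 0.0850
  C_32 = −[(0.60)(-0.10) − (-0.10)(0.00)] = 0.0600
  C_33 = (0.60)(0.75) − (-0.10)(0.00) = 0.4500
det(I−A) = Σ_j (I−A)_1j·C_1j = (0.60)(0.4850) + (-0.10)(0.0050) + (-0.10)(0.0375) = 0.28675
adj(I−A) = Cᵀ =
  [ 0.4850   0.1100   0.0850]
  [ 0.0050   0.4150   0.0600]
  [ 0.0375   0.2450   0.4500]
(I − A)⁻¹ = adj(I−A) / det(I−A) ≈
  [   1.6914     0.3836     0.2964]
  [   0.0174     1.4473     0.2092]
  [   0.1308     0.8544     1.5693]
x = (I − A)⁻¹ d = adj(I−A)·d / det(I−A), with det(I−A) = 0.28675:
  x_1 = (0.4850·225 + 0.1100·100 + 0.0850·225) / 0.28675 = 139.25 / 0.28675 ≈ 485.615
  x_2 = (0.0050·225 + 0.4150·100 + 0.0600·225) / 0.28675 = 56.125 / 0.28675 ≈ 195.728
  x_3 = (0.0375·225 + 0.2450·100 + 0.4500·225) / 0.28675 = 134.1875 / 0.28675 ≈ 467.960

x_1 = 485.615, x_2 = 195.728, x_3 = 467.960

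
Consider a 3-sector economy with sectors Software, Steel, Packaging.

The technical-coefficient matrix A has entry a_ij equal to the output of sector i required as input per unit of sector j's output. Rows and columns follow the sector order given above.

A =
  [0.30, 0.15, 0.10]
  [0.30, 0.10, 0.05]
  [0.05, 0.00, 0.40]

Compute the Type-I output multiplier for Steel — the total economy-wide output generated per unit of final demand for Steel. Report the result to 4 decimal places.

m_2 = 1.4807

I − A =
  [   0.70    -0.15    -0.10]
  [  -0.30     0.90    -0.05]
  [  -0.05     0.00     0.60]
Cofactors of I−A, C_ij = (−1)^(i+j)·(minor ij) (rows/columns in the sector order above):
  C_11 = (0.90)(0.60) − (-0.05)(0.00) = 0.5400
  C_12 = −[(-0.30)(0.60) − (-0.05)(-0.05)] = 0.1825
  C_13 = (-0.30)(0.00) − (0.90)(-0.05) = 0.0450
  C_21 = −[(-0.15)(0.60) − (-0.10)(0.00)] = 0.0900
  C_22 = (0.70)(0.60) − (-0.10)(-0.05) = 0.4150
  C_23 = −[(0.70)(0.00) − (-0.15)(-0.05)] = 0.0075
  C_31 = (-0.15)(-0.05) − (-0.10)(0.90) = 0.0975
  C_32 = −[(0.70)(-0.05) − (-0.10)(-0.30)] = 0.0650
  C_33 = (0.70)(0.90) − (-0.15)(-0.30) = 0.5850
det(I−A) = Σ_j (I−A)_1j·C_1j = (0.70)(0.5400) + (-0.15)(0.1825) + (-0.10)(0.0450) = 0.346125
adj(I−A) = Cᵀ =
  [ 0.5400   0.0900   0.0975]
  [ 0.1825   0.4150   0.0650]
  [ 0.0450   0.0075   0.5850]
(I − A)⁻¹ = adj(I−A) / det(I−A) ≈
  [   1.56013     0.26002     0.28169]
  [   0.52727     1.19899     0.18779]
  [   0.13001     0.02167     1.69014]
The output multiplier for sector j is the column-j sum of the Leontief inverse (I − A)⁻¹ = adj(I−A) / det(I−A).
Column 2 of adj(I−A): (0.0900, 0.4150, 0.0075); det(I−A) = 0.346125.
m_2 = (0.0900 + 0.4150 + 0.0075) / 0.346125 = 0.5125 / 0.346125 ≈ 1.4807.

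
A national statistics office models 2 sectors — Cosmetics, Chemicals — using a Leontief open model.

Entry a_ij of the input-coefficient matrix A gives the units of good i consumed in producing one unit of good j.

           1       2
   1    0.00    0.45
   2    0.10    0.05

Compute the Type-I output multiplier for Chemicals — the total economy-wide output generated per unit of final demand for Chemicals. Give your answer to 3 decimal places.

m_2 = 1.602

I − A =
  [   1.00    -0.45]
  [  -0.10     0.95]
det(I−A) = (1.00)(0.95) − (-0.45)(-0.10) = 0.9050
adj(I−A) = [[0.95, 0.45], [0.10, 1.00]]
(I − A)⁻¹ = adj(I−A) / det(I−A) ≈
  [   1.0497     0.4972]
  [   0.1105     1.1050]
The output multiplier for sector j is the column-j sum of the Leontief inverse (I − A)⁻¹ = adj(I−A) / det(I−A).
Column 2 of adj(I−A): (0.45, 1.00); det(I−A) = 0.9050.
m_2 = (0.45 + 1.00) / 0.9050 = 1.45 / 0.9050 ≈ 1.602.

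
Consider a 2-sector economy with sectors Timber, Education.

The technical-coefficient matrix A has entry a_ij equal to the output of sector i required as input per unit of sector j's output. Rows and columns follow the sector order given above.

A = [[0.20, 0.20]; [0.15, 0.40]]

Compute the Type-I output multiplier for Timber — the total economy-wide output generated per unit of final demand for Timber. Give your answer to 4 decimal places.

m_T = 1.6667

I − A =
  [   0.80    -0.20]
  [  -0.15     0.60]
det(I−A) = (0.80)(0.60) − (-0.20)(-0.15) = 0.4500
adj(I−A) = [[0.60, 0.20], [0.15, 0.80]]
(I − A)⁻¹ = adj(I−A) / det(I−A) ≈
  [   1.33333     0.44444]
  [   0.33333     1.77778]
The output multiplier for sector j is the column-j sum of the Leontief inverse (I − A)⁻¹ = adj(I−A) / det(I−A).
Column T of adj(I−A): (0.60, 0.15); det(I−A) = 0.4500.
m_T = (0.60 + 0.15) / 0.4500 = 0.75 / 0.4500 ≈ 1.6667.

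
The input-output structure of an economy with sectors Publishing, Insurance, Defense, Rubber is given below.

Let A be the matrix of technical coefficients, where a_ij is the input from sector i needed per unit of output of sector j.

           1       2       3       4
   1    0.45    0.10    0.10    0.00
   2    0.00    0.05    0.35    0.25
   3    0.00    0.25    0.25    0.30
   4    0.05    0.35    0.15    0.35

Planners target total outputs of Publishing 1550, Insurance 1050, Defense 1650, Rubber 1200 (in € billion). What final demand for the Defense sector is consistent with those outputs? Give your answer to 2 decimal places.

I − A =
  [   0.55    -0.10    -0.10     0.00]
  [   0.00     0.95    -0.35    -0.25]
  [   0.00    -0.25     0.75    -0.30]
  [  -0.05    -0.35    -0.15     0.65]
d = (I − A) x:
  d_1 = (+0.55)·1550 + (-0.10)·1050 + (-0.10)·1650 + (+0.00)·1200 = 582.50
  d_2 = (+0.00)·1550 + (+0.95)·1050 + (-0.35)·1650 + (-0.25)·1200 = 120.00
  d_3 = (+0.00)·1550 + (-0.25)·1050 + (+0.75)·1650 + (-0.30)·1200 = 615.00
  d_4 = (-0.05)·1550 + (-0.35)·1050 + (-0.15)·1650 + (+0.65)·1200 = 87.50

d_3 = 615.00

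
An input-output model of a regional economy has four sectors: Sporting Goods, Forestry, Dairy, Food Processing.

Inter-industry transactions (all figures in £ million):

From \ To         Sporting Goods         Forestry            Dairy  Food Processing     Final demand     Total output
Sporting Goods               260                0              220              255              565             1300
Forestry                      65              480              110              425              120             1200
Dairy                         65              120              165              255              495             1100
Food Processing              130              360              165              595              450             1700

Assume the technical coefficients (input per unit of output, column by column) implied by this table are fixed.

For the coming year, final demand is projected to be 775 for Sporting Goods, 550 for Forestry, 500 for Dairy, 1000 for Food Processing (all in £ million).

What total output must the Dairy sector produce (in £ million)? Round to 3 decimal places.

x_3 = 1671.117

Technical coefficients a_ij = z_ij / X_j:
  a_11 = 260/1300 = 0.20, a_21 = 65/1300 = 0.05, a_31 = 65/1300 = 0.05, a_41 = 130/1300 = 0.10
  a_12 = 0/1200 = 0.00, a_22 = 480/1200 = 0.40, a_32 = 120/1200 = 0.10, a_42 = 360/1200 = 0.30
  a_13 = 220/1100 = 0.20, a_23 = 110/1100 = 0.10, a_33 = 165/1100 = 0.15, a_43 = 165/1100 = 0.15
  a_14 = 255/1700 = 0.15, a_24 = 425/1700 = 0.25, a_34 = 255/1700 = 0.15, a_44 = 595/1700 = 0.35
I − A =
  [   0.80     0.00    -0.20    -0.15]
  [  -0.05     0.60    -0.10    -0.25]
  [  -0.05    -0.10     0.85    -0.15]
  [  -0.10    -0.30    -0.15     0.65]
Compute the cofactors C_ij = (−1)^(i+j)·(3×3 minor ij) of I−A; the adjugate is their transpose:
adj(I−A) = Cᵀ =
  [ 0.239500   0.062500   0.081000   0.098000]
  [ 0.054375   0.400625   0.093125   0.188125]
  [ 0.032750   0.088750   0.240750   0.097250]
  [ 0.069500   0.215000   0.111000   0.393000]
det(I−A) = Σ_j (I−A)_1j·C_1j = (0.80)(0.239500) + (0.00)(0.054375) + (-0.20)(0.032750) + (-0.15)(0.069500) = 0.174625
(I − A)⁻¹ = adj(I−A) / det(I−A) ≈
  [   1.3715     0.3579     0.4639     0.5612]
  [   0.3114     2.2942     0.5333     1.0773]
  [   0.1875     0.5082     1.3787     0.5569]
  [   0.3980     1.2312     0.6356     2.2505]
x = (I − A)⁻¹ d = adj(I−A)·d / det(I−A), with det(I−A) = 0.174625:
  x_1 = (0.239500·775 + 0.062500·550 + 0.081000·500 + 0.098000·1000) / 0.174625 = 358.4875 / 0.174625 ≈ 2052.899
  x_2 = (0.054375·775 + 0.400625·550 + 0.093125·500 + 0.188125·1000) / 0.174625 = 497.171875 / 0.174625 ≈ 2847.083
  x_3 = (0.032750·775 + 0.088750·550 + 0.240750·500 + 0.097250·1000) / 0.174625 = 291.81875 / 0.174625 ≈ 1671.117
  x_4 = (0.069500·775 + 0.215000·550 + 0.111000·500 + 0.393000·1000) / 0.174625 = 620.6125 / 0.174625 ≈ 3553.973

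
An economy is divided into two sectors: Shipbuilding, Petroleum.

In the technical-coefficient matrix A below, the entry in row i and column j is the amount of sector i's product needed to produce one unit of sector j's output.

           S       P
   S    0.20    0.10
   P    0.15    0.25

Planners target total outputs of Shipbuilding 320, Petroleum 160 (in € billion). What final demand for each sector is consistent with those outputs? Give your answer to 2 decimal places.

I − A =
  [   0.80    -0.10]
  [  -0.15     0.75]
d = (I − A) x:
  d_S = (+0.80)·320 + (-0.10)·160 = 240.00
  d_P = (-0.15)·320 + (+0.75)·160 = 72.00

d_S = 240.00, d_P = 72.00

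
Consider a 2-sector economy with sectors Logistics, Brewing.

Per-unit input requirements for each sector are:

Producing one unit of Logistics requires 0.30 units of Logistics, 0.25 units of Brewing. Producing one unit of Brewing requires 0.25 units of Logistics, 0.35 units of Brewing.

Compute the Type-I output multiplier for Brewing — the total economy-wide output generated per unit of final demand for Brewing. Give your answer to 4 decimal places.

I − A =
  [   0.70    -0.25]
  [  -0.25     0.65]
det(I−A) = (0.70)(0.65) − (-0.25)(-0.25) = 0.3925
adj(I−A) = [[0.65, 0.25], [0.25, 0.70]]
(I − A)⁻¹ = adj(I−A) / det(I−A) ≈
  [   1.65605     0.63694]
  [   0.63694     1.78344]
The output multiplier for sector j is the column-j sum of the Leontief inverse (I − A)⁻¹ = adj(I−A) / det(I−A).
Column B of adj(I−A): (0.25, 0.70); det(I−A) = 0.3925.
m_B = (0.25 + 0.70) / 0.3925 = 0.95 / 0.3925 ≈ 2.4204.

m_B = 2.4204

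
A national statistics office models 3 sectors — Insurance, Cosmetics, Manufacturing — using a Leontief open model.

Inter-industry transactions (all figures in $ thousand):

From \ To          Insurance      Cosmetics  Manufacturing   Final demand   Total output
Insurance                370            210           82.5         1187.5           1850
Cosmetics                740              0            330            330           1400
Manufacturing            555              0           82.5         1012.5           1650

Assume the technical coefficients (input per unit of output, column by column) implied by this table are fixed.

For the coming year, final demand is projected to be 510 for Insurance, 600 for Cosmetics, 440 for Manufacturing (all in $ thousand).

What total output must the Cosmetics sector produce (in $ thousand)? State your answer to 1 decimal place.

Technical coefficients a_ij = z_ij / X_j:
  a_II = 370/1850 = 0.20, a_CI = 740/1850 = 0.40, a_MI = 555/1850 = 0.30
  a_IC = 210/1400 = 0.15, a_CC = 0/1400 = 0.00, a_MC = 0/1400 = 0.00
  a_IM = 82.5/1650 = 0.05, a_CM = 330/1650 = 0.20, a_MM = 82.5/1650 = 0.05
I − A =
  [   0.80    -0.15    -0.05]
  [  -0.40     1.00    -0.20]
  [  -0.30     0.00     0.95]
Cofactors of I−A, C_ij = (−1)^(i+j)·(minor ij) (rows/columns in the sector order above):
  C_11 = (1.00)(0.95) − (-0.20)(0.00) = 0.9500
  C_12 = −[(-0.40)(0.95) − (-0.20)(-0.30)] = 0.4400
  C_13 = (-0.40)(0.00) − (1.00)(-0.30) = 0.3000
  C_21 = −[(-0.15)(0.95) − (-0.05)(0.00)] = 0.1425
  C_22 = (0.80)(0.95) − (-0.05)(-0.30) = 0.7450
  C_23 = −[(0.80)(0.00) − (-0.15)(-0.30)] = 0.0450
  C_31 = (-0.15)(-0.20) − (-0.05)(1.00) = 0.0800
  C_32 = −[(0.80)(-0.20) − (-0.05)(-0.40)] = 0.1800
  C_33 = (0.80)(1.00) − (-0.15)(-0.40) = 0.7400
det(I−A) = Σ_j (I−A)_1j·C_1j = (0.80)(0.9500) + (-0.15)(0.4400) + (-0.05)(0.3000) = 0.6790
adj(I−A) = Cᵀ =
  [ 0.9500   0.1425   0.0800]
  [ 0.4400   0.7450   0.1800]
  [ 0.3000   0.0450   0.7400]
(I − A)⁻¹ = adj(I−A) / det(I−A) ≈
  [   1.3991     0.2099     0.1178]
  [   0.6480     1.0972     0.2651]
  [   0.4418     0.0663     1.0898]
x = (I − A)⁻¹ d = adj(I−A)·d / det(I−A), with det(I−A) = 0.6790:
  x_I = (0.9500·510 + 0.1425·600 + 0.0800·440) / 0.6790 = 605.20 / 0.6790 ≈ 891.3
  x_C = (0.4400·510 + 0.7450·600 + 0.1800·440) / 0.6790 = 750.60 / 0.6790 ≈ 1105.4
  x_M = (0.3000·510 + 0.0450·600 + 0.7400·440) / 0.6790 = 505.60 / 0.6790 ≈ 744.6

x_C = 1105.4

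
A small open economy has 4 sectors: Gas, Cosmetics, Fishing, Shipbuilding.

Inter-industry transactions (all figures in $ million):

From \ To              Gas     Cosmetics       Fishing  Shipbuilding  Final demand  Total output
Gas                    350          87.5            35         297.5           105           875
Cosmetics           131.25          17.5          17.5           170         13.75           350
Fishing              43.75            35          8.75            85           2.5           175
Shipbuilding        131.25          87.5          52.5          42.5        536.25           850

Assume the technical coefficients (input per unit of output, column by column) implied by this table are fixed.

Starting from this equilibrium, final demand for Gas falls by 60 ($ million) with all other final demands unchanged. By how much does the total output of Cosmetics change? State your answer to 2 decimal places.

Δx_2 = -30.29

Technical coefficients a_ij = z_ij / X_j:
  a_11 = 350/875 = 0.40, a_21 = 131.25/875 = 0.15, a_31 = 43.75/875 = 0.05, a_41 = 131.25/875 = 0.15
  a_12 = 87.5/350 = 0.25, a_22 = 17.5/350 = 0.05, a_32 = 35/350 = 0.10, a_42 = 87.5/350 = 0.25
  a_13 = 35/175 = 0.20, a_23 = 17.5/175 = 0.10, a_33 = 8.75/175 = 0.05, a_43 = 52.5/175 = 0.30
  a_14 = 297.5/850 = 0.35, a_24 = 170/850 = 0.20, a_34 = 85/850 = 0.10, a_44 = 42.5/850 = 0.05
I − A =
  [   0.60    -0.25    -0.20    -0.35]
  [  -0.15     0.95    -0.10    -0.20]
  [  -0.05    -0.10     0.95    -0.10]
  [  -0.15    -0.25    -0.30     0.95]
Compute the cofactors C_ij = (−1)^(i+j)·(3×3 minor ij) of I−A; the adjugate is their transpose:
adj(I−A) = Cᵀ =
  [ 0.763375   0.335750   0.317750   0.385375]
  [ 0.168625   0.455875   0.138000   0.172625]
  [ 0.077875   0.086750   0.405375   0.089625]
  [ 0.189500   0.200375   0.214500   0.486125]
det(I−A) = Σ_j (I−A)_1j·C_1j = (0.60)(0.763375) + (-0.25)(0.168625) + (-0.20)(0.077875) + (-0.35)(0.189500) = 0.33396875
(I − A)⁻¹ = adj(I−A) / det(I−A) ≈
  [   2.2858     1.0053     0.9514     1.1539]
  [   0.5049     1.3650     0.4132     0.5169]
  [   0.2332     0.2598     1.2138     0.2684]
  [   0.5674     0.6000     0.6423     1.4556]
Δx = (I − A)⁻¹ Δd with Δd having -60 in the Gas component and 0 elsewhere.
So Δx_2 = L_21 · (-60), where L_21 = adj(I−A)_21 / det(I−A) = 0.168625 / 0.33396875.
Δx_2 = 0.168625 × (-60) / 0.33396875 = -10.1175 / 0.33396875 ≈ -30.29.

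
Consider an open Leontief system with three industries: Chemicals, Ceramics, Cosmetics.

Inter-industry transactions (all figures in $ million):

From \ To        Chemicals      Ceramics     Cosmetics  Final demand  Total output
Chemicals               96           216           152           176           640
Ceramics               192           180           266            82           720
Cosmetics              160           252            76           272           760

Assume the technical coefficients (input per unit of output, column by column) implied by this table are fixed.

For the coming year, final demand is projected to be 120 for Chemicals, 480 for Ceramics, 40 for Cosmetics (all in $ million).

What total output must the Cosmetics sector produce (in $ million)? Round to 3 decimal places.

x_3 = 775.977

Technical coefficients a_ij = z_ij / X_j:
  a_11 = 96/640 = 0.15, a_21 = 192/640 = 0.30, a_31 = 160/640 = 0.25
  a_12 = 216/720 = 0.30, a_22 = 180/720 = 0.25, a_32 = 252/720 = 0.35
  a_13 = 152/760 = 0.20, a_23 = 266/760 = 0.35, a_33 = 76/760 = 0.10
I − A =
  [   0.85    -0.30    -0.20]
  [  -0.30     0.75    -0.35]
  [  -0.25    -0.35     0.90]
Cofactors of I−A, C_ij = (−1)^(i+j)·(minor ij) (rows/columns in the sector order above):
  C_11 = (0.75)(0.90) − (-0.35)(-0.35) = 0.5525
  C_12 = −[(-0.30)(0.90) − (-0.35)(-0.25)] = 0.3575
  C_13 = (-0.30)(-0.35) − (0.75)(-0.25) = 0.2925
  C_21 = −[(-0.30)(0.90) − (-0.20)(-0.35)] = 0.3400
  C_22 = (0.85)(0.90) − (-0.20)(-0.25) = 0.7150
  C_23 = −[(0.85)(-0.35) − (-0.30)(-0.25)] = 0.3725
  C_31 = (-0.30)(-0.35) − (-0.20)(0.75) = 0.2550
  C_32 = −[(0.85)(-0.35) − (-0.20)(-0.30)] = 0.3575
  C_33 = (0.85)(0.75) − (-0.30)(-0.30) = 0.5475
det(I−A) = Σ_j (I−A)_1j·C_1j = (0.85)(0.5525) + (-0.30)(0.3575) + (-0.20)(0.2925) = 0.303875
adj(I−A) = Cᵀ =
  [ 0.5525   0.3400   0.2550]
  [ 0.3575   0.7150   0.3575]
  [ 0.2925   0.3725   0.5475]
(I − A)⁻¹ = adj(I−A) / det(I−A) ≈
  [   1.8182     1.1189     0.8392]
  [   1.1765     2.3529     1.1765]
  [   0.9626     1.2258     1.8017]
x = (I − A)⁻¹ d = adj(I−A)·d / det(I−A), with det(I−A) = 0.303875:
  x_1 = (0.5525·120 + 0.3400·480 + 0.2550·40) / 0.303875 = 239.70 / 0.303875 ≈ 788.811
  x_2 = (0.3575·120 + 0.7150·480 + 0.3575·40) / 0.303875 = 400.40 / 0.303875 ≈ 1317.647
  x_3 = (0.2925·120 + 0.3725·480 + 0.5475·40) / 0.303875 = 235.80 / 0.303875 ≈ 775.977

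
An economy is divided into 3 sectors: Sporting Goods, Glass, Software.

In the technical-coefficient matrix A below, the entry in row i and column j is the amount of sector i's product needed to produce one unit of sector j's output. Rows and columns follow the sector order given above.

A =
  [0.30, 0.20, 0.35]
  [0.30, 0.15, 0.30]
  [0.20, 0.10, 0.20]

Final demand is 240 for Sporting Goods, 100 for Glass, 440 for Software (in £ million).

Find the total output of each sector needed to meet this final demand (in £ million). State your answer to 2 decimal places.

I − A =
  [   0.70    -0.20    -0.35]
  [  -0.30     0.85    -0.30]
  [  -0.20    -0.10     0.80]
Cofactors of I−A, C_ij = (−1)^(i+j)·(minor ij) (rows/columns in the sector order above):
  C_11 = (0.85)(0.80) − (-0.30)(-0.10) = 0.6500
  C_12 = −[(-0.30)(0.80) − (-0.30)(-0.20)] = 0.3000
  C_13 = (-0.30)(-0.10) − (0.85)(-0.20) = 0.2000
  C_21 = −[(-0.20)(0.80) − (-0.35)(-0.10)] = 0.1950
  C_22 = (0.70)(0.80) − (-0.35)(-0.20) = 0.4900
  C_23 = −[(0.70)(-0.10) − (-0.20)(-0.20)] = 0.1100
  C_31 = (-0.20)(-0.30) − (-0.35)(0.85) = 0.3575
  C_32 = −[(0.70)(-0.30) − (-0.35)(-0.30)] = 0.3150
  C_33 = (0.70)(0.85) − (-0.20)(-0.30) = 0.5350
det(I−A) = Σ_j (I−A)_1j·C_1j = (0.70)(0.6500) + (-0.20)(0.3000) + (-0.35)(0.2000) = 0.3250
adj(I−A) = Cᵀ =
  [ 0.6500   0.1950   0.3575]
  [ 0.3000   0.4900   0.3150]
  [ 0.2000   0.1100   0.5350]
(I − A)⁻¹ = adj(I−A) / det(I−A) ≈
  [   2.0000     0.6000     1.1000]
  [   0.9231     1.5077     0.9692]
  [   0.6154     0.3385     1.6462]
x = (I − A)⁻¹ d = adj(I−A)·d / det(I−A), with det(I−A) = 0.3250:
  x_1 = (0.6500·240 + 0.1950·100 + 0.3575·440) / 0.3250 = 332.80 / 0.3250 = 1024.00
  x_2 = (0.3000·240 + 0.4900·100 + 0.3150·440) / 0.3250 = 259.60 / 0.3250 ≈ 798.77
  x_3 = (0.2000·240 + 0.1100·100 + 0.5350·440) / 0.3250 = 294.40 / 0.3250 ≈ 905.85

x_1 = 1024.00, x_2 = 798.77, x_3 = 905.85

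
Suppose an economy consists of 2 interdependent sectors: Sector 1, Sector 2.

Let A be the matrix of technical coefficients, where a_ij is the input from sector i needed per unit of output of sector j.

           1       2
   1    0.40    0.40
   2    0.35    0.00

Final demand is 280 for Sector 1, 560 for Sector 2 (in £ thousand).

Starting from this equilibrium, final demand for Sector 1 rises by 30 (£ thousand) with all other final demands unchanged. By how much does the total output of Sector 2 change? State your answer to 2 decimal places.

I − A =
  [   0.60    -0.40]
  [  -0.35     1.00]
det(I−A) = (0.60)(1.00) − (-0.40)(-0.35) = 0.4600
adj(I−A) = [[1.00, 0.40], [0.35, 0.60]]
(I − A)⁻¹ = adj(I−A) / det(I−A) ≈
  [   2.1739     0.8696]
  [   0.7609     1.3043]
Δx = (I − A)⁻¹ Δd with Δd having +30 in the Sector 1 component and 0 elsewhere.
So Δx_2 = L_21 · (+30), where L_21 = adj(I−A)_21 / det(I−A) = 0.35 / 0.4600.
Δx_2 = 0.35 × (+30) / 0.4600 = 10.50 / 0.4600 ≈ 22.83.

Δx_2 = 22.83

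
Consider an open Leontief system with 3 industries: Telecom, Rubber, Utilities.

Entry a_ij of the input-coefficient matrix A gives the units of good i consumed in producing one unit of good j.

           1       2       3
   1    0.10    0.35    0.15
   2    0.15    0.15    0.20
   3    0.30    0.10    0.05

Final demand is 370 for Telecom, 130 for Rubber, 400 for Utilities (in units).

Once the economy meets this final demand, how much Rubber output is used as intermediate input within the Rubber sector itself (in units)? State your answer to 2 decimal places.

I − A =
  [   0.90    -0.35    -0.15]
  [  -0.15     0.85    -0.20]
  [  -0.30    -0.10     0.95]
Cofactors of I−A, C_ij = (−1)^(i+j)·(minor ij) (rows/columns in the sector order above):
  C_11 = (0.85)(0.95) − (-0.20)(-0.10) = 0.7875
  C_12 = −[(-0.15)(0.95) − (-0.20)(-0.30)] = 0.2025
  C_13 = (-0.15)(-0.10) − (0.85)(-0.30) = 0.2700
  C_21 = −[(-0.35)(0.95) − (-0.15)(-0.10)] = 0.3475
  C_22 = (0.90)(0.95) − (-0.15)(-0.30) = 0.8100
  C_23 = −[(0.90)(-0.10) − (-0.35)(-0.30)] = 0.1950
  C_31 = (-0.35)(-0.20) − (-0.15)(0.85) = 0.1975
  C_32 = −[(0.90)(-0.20) − (-0.15)(-0.15)] = 0.2025
  C_33 = (0.90)(0.85) − (-0.35)(-0.15) = 0.7125
det(I−A) = Σ_j (I−A)_1j·C_1j = (0.90)(0.7875) + (-0.35)(0.2025) + (-0.15)(0.2700) = 0.597375
adj(I−A) = Cᵀ =
  [ 0.7875   0.3475   0.1975]
  [ 0.2025   0.8100   0.2025]
  [ 0.2700   0.1950   0.7125]
(I − A)⁻¹ = adj(I−A) / det(I−A) ≈
  [   1.3183     0.5817     0.3306]
  [   0.3390     1.3559     0.3390]
  [   0.4520     0.3264     1.1927]
First solve x = (I − A)⁻¹ d = adj(I−A)·d / det(I−A); in particular x_2 = (0.2025·370 + 0.8100·130 + 0.2025·400) / 0.597375 = 261.225 / 0.597375 ≈ 437.2881.
Intermediate flow from 2 to 2: z_22 = a_22 · x_2 = 0.15 × 261.225 / 0.597375 = 39.18375 / 0.597375 ≈ 65.59.

z_22 = 65.59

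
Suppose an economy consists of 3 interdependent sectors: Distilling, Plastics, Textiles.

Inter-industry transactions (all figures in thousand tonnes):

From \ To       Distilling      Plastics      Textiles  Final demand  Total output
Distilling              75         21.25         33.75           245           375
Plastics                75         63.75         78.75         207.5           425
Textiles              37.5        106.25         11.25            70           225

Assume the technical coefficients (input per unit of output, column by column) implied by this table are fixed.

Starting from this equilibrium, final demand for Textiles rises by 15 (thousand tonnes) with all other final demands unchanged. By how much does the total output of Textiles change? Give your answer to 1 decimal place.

Δx_T = 18.5

Technical coefficients a_ij = z_ij / X_j:
  a_DD = 75/375 = 0.20, a_PD = 75/375 = 0.20, a_TD = 37.5/375 = 0.10
  a_DP = 21.25/425 = 0.05, a_PP = 63.75/425 = 0.15, a_TP = 106.25/425 = 0.25
  a_DT = 33.75/225 = 0.15, a_PT = 78.75/225 = 0.35, a_TT = 11.25/225 = 0.05
I − A =
  [   0.80    -0.05    -0.15]
  [  -0.20     0.85    -0.35]
  [  -0.10    -0.25     0.95]
Cofactors of I−A, C_ij = (−1)^(i+j)·(minor ij) (rows/columns in the sector order above):
  C_11 = (0.85)(0.95) − (-0.35)(-0.25) = 0.7200
  C_12 = −[(-0.20)(0.95) − (-0.35)(-0.10)] = 0.2250
  C_13 = (-0.20)(-0.25) − (0.85)(-0.10) = 0.1350
  C_21 = −[(-0.05)(0.95) − (-0.15)(-0.25)] = 0.0850
  C_22 = (0.80)(0.95) − (-0.15)(-0.10) = 0.7450
  C_23 = −[(0.80)(-0.25) − (-0.05)(-0.10)] = 0.2050
  C_31 = (-0.05)(-0.35) − (-0.15)(0.85) = 0.1450
  C_32 = −[(0.80)(-0.35) − (-0.15)(-0.20)] = 0.3100
  C_33 = (0.80)(0.85) − (-0.05)(-0.20) = 0.6700
det(I−A) = Σ_j (I−A)_1j·C_1j = (0.80)(0.7200) + (-0.05)(0.2250) + (-0.15)(0.1350) = 0.5445
adj(I−A) = Cᵀ =
  [ 0.7200   0.0850   0.1450]
  [ 0.2250   0.7450   0.3100]
  [ 0.1350   0.2050   0.6700]
(I − A)⁻¹ = adj(I−A) / det(I−A) ≈
  [   1.3223     0.1561     0.2663]
  [   0.4132     1.3682     0.5693]
  [   0.2479     0.3765     1.2305]
Δx = (I − A)⁻¹ Δd with Δd having +15 in the Textiles component and 0 elsewhere.
So Δx_T = L_TT · (+15), where L_TT = adj(I−A)_TT / det(I−A) = 0.6700 / 0.5445.
Δx_T = 0.6700 × (+15) / 0.5445 = 10.05 / 0.5445 ≈ 18.5.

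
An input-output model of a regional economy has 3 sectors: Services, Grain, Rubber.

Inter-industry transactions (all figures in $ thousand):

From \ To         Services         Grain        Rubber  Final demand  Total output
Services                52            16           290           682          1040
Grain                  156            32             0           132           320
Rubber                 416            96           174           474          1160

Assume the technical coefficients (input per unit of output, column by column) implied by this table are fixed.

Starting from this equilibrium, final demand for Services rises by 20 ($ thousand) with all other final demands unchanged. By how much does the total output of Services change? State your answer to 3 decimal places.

Technical coefficients a_ij = z_ij / X_j:
  a_SS = 52/1040 = 0.05, a_GS = 156/1040 = 0.15, a_RS = 416/1040 = 0.40
  a_SG = 16/320 = 0.05, a_GG = 32/320 = 0.10, a_RG = 96/320 = 0.30
  a_SR = 290/1160 = 0.25, a_GR = 0/1160 = 0.00, a_RR = 174/1160 = 0.15
I − A =
  [   0.95    -0.05    -0.25]
  [  -0.15     0.90     0.00]
  [  -0.40    -0.30     0.85]
Cofactors of I−A, C_ij = (−1)^(i+j)·(minor ij) (rows/columns in the sector order above):
  C_11 = (0.90)(0.85) − (0.00)(-0.30) = 0.7650
  C_12 = −[(-0.15)(0.85) − (0.00)(-0.40)] = 0.1275
  C_13 = (-0.15)(-0.30) − (0.90)(-0.40) = 0.4050
  C_21 = −[(-0.05)(0.85) − (-0.25)(-0.30)] = 0.1175
  C_22 = (0.95)(0.85) − (-0.25)(-0.40) = 0.7075
  C_23 = −[(0.95)(-0.30) − (-0.05)(-0.40)] = 0.3050
  C_31 = (-0.05)(0.00) − (-0.25)(0.90) = 0.2250
  C_32 = −[(0.95)(0.00) − (-0.25)(-0.15)] = 0.0375
  C_33 = (0.95)(0.90) − (-0.05)(-0.15) = 0.8475
det(I−A) = Σ_j (I−A)_1j·C_1j = (0.95)(0.7650) + (-0.05)(0.1275) + (-0.25)(0.4050) = 0.619125
adj(I−A) = Cᵀ =
  [ 0.7650   0.1175   0.2250]
  [ 0.1275   0.7075   0.0375]
  [ 0.4050   0.3050   0.8475]
(I − A)⁻¹ = adj(I−A) / det(I−A) ≈
  [   1.2356     0.1898     0.3634]
  [   0.2059     1.1427     0.0606]
  [   0.6541     0.4926     1.3689]
Δx = (I − A)⁻¹ Δd with Δd having +20 in the Services component and 0 elsewhere.
So Δx_S = L_SS · (+20), where L_SS = adj(I−A)_SS / det(I−A) = 0.7650 / 0.619125.
Δx_S = 0.7650 × (+20) / 0.619125 = 15.30 / 0.619125 ≈ 24.712.

Δx_S = 24.712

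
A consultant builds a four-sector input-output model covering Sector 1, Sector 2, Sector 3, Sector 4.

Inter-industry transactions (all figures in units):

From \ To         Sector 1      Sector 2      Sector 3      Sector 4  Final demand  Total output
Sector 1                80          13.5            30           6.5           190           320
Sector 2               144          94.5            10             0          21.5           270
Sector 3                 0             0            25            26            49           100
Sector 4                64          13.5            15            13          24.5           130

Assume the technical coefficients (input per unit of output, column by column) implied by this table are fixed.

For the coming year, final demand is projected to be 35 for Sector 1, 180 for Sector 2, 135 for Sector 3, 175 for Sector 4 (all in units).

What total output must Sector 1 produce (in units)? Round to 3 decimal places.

x_1 = 202.666

Technical coefficients a_ij = z_ij / X_j:
  a_11 = 80/320 = 0.25, a_21 = 144/320 = 0.45, a_31 = 0/320 = 0.00, a_41 = 64/320 = 0.20
  a_12 = 13.5/270 = 0.05, a_22 = 94.5/270 = 0.35, a_32 = 0/270 = 0.00, a_42 = 13.5/270 = 0.05
  a_13 = 30/100 = 0.30, a_23 = 10/100 = 0.10, a_33 = 25/100 = 0.25, a_43 = 15/100 = 0.15
  a_14 = 6.5/130 = 0.05, a_24 = 0/130 = 0.00, a_34 = 26/130 = 0.20, a_44 = 13/130 = 0.10
I − A =
  [   0.75    -0.05    -0.30    -0.05]
  [  -0.45     0.65    -0.10     0.00]
  [   0.00     0.00     0.75    -0.20]
  [  -0.20    -0.05    -0.15     0.90]
Compute the cofactors C_ij = (−1)^(i+j)·(3×3 minor ij) of I−A; the adjugate is their transpose:
adj(I−A) = Cᵀ =
  [ 0.418250   0.037125   0.185125   0.064375]
  [ 0.294250   0.464250   0.191375   0.058875]
  [ 0.030500   0.009500   0.410875   0.093000]
  [ 0.114375   0.035625   0.120250   0.348750]
det(I−A) = Σ_j (I−A)_1j·C_1j = (0.75)(0.418250) + (-0.05)(0.294250) + (-0.30)(0.030500) + (-0.05)(0.114375) = 0.28410625
(I − A)⁻¹ = adj(I−A) / det(I−A) ≈
  [   1.4722     0.1307     0.6516     0.2266]
  [   1.0357     1.6341     0.6736     0.2072]
  [   0.1074     0.0334     1.4462     0.3273]
  [   0.4026     0.1254     0.4233     1.2275]
x = (I − A)⁻¹ d = adj(I−A)·d / det(I−A), with det(I−A) = 0.28410625:
  x_1 = (0.418250·35 + 0.037125·180 + 0.185125·135 + 0.064375·175) / 0.28410625 = 57.57875 / 0.28410625 ≈ 202.666
  x_2 = (0.294250·35 + 0.464250·180 + 0.191375·135 + 0.058875·175) / 0.28410625 = 130.0025 / 0.28410625 ≈ 457.584
  x_3 = (0.030500·35 + 0.009500·180 + 0.410875·135 + 0.093000·175) / 0.28410625 = 74.520625 / 0.28410625 ≈ 262.298
  x_4 = (0.114375·35 + 0.035625·180 + 0.120250·135 + 0.348750·175) / 0.28410625 = 87.680625 / 0.28410625 ≈ 308.619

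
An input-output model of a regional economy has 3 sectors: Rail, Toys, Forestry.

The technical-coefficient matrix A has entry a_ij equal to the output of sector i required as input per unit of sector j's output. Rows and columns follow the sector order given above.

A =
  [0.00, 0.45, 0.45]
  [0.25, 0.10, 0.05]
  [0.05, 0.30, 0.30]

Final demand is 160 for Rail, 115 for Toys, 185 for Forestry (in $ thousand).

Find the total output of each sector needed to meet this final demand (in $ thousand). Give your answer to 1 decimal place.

I − A =
  [   1.00    -0.45    -0.45]
  [  -0.25     0.90    -0.05]
  [  -0.05    -0.30     0.70]
Cofactors of I−A, C_ij = (−1)^(i+j)·(minor ij) (rows/columns in the sector order above):
  C_11 = (0.90)(0.70) − (-0.05)(-0.30) = 0.6150
  C_12 = −[(-0.25)(0.70) − (-0.05)(-0.05)] = 0.1775
  C_13 = (-0.25)(-0.30) − (0.90)(-0.05) = 0.1200
  C_21 = −[(-0.45)(0.70) − (-0.45)(-0.30)] = 0.4500
  C_22 = (1.00)(0.70) − (-0.45)(-0.05) = 0.6775
  C_23 = −[(1.00)(-0.30) − (-0.45)(-0.05)] = 0.3225
  C_31 = (-0.45)(-0.05) − (-0.45)(0.90) = 0.4275
  C_32 = −[(1.00)(-0.05) − (-0.45)(-0.25)] = 0.1625
  C_33 = (1.00)(0.90) − (-0.45)(-0.25) = 0.7875
det(I−A) = Σ_j (I−A)_1j·C_1j = (1.00)(0.6150) + (-0.45)(0.1775) + (-0.45)(0.1200) = 0.481125
adj(I−A) = Cᵀ =
  [ 0.6150   0.4500   0.4275]
  [ 0.1775   0.6775   0.1625]
  [ 0.1200   0.3225   0.7875]
(I − A)⁻¹ = adj(I−A) / det(I−A) ≈
  [   1.2783     0.9353     0.8885]
  [   0.3689     1.4082     0.3378]
  [   0.2494     0.6703     1.6368]
x = (I − A)⁻¹ d = adj(I−A)·d / det(I−A), with det(I−A) = 0.481125:
  x_1 = (0.6150·160 + 0.4500·115 + 0.4275·185) / 0.481125 = 229.2375 / 0.481125 ≈ 476.5
  x_2 = (0.1775·160 + 0.6775·115 + 0.1625·185) / 0.481125 = 136.375 / 0.481125 ≈ 283.5
  x_3 = (0.1200·160 + 0.3225·115 + 0.7875·185) / 0.481125 = 201.975 / 0.481125 ≈ 419.8

x_1 = 476.5, x_2 = 283.5, x_3 = 419.8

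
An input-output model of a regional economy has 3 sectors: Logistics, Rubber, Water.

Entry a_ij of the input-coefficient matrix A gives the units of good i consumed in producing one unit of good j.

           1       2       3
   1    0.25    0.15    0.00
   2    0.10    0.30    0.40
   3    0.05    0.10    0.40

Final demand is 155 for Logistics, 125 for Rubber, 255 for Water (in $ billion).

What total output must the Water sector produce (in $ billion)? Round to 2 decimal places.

x_3 = 539.70

I − A =
  [   0.75    -0.15     0.00]
  [  -0.10     0.70    -0.40]
  [  -0.05    -0.10     0.60]
Cofactors of I−A, C_ij = (−1)^(i+j)·(minor ij) (rows/columns in the sector order above):
  C_11 = (0.70)(0.60) − (-0.40)(-0.10) = 0.3800
  C_12 = −[(-0.10)(0.60) − (-0.40)(-0.05)] = 0.0800
  C_13 = (-0.10)(-0.10) − (0.70)(-0.05) = 0.0450
  C_21 = −[(-0.15)(0.60) − (0.00)(-0.10)] = 0.0900
  C_22 = (0.75)(0.60) − (0.00)(-0.05) = 0.4500
  C_23 = −[(0.75)(-0.10) − (-0.15)(-0.05)] = 0.0825
  C_31 = (-0.15)(-0.40) − (0.00)(0.70) = 0.0600
  C_32 = −[(0.75)(-0.40) − (0.00)(-0.10)] = 0.3000
  C_33 = (0.75)(0.70) − (-0.15)(-0.10) = 0.5100
det(I−A) = Σ_j (I−A)_1j·C_1j = (0.75)(0.3800) + (-0.15)(0.0800) + (0.00)(0.0450) = 0.2730
adj(I−A) = Cᵀ =
  [ 0.3800   0.0900   0.0600]
  [ 0.0800   0.4500   0.3000]
  [ 0.0450   0.0825   0.5100]
(I − A)⁻¹ = adj(I−A) / det(I−A) ≈
  [   1.3919     0.3297     0.2198]
  [   0.2930     1.6484     1.0989]
  [   0.1648     0.3022     1.8681]
x = (I − A)⁻¹ d = adj(I−A)·d / det(I−A), with det(I−A) = 0.2730:
  x_1 = (0.3800·155 + 0.0900·125 + 0.0600·255) / 0.2730 = 85.45 / 0.2730 ≈ 313.00
  x_2 = (0.0800·155 + 0.4500·125 + 0.3000·255) / 0.2730 = 145.15 / 0.2730 ≈ 531.68
  x_3 = (0.0450·155 + 0.0825·125 + 0.5100·255) / 0.2730 = 147.3375 / 0.2730 ≈ 539.70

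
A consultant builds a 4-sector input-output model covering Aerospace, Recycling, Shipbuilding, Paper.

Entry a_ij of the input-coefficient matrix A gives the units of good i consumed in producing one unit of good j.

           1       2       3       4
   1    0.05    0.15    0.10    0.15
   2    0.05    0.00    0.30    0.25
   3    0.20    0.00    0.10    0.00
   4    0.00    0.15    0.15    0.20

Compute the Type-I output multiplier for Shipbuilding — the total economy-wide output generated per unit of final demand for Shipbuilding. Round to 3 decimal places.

I − A =
  [   0.95    -0.15    -0.10    -0.15]
  [  -0.05     1.00    -0.30    -0.25]
  [  -0.20     0.00     0.90     0.00]
  [   0.00    -0.15    -0.15     0.80]
Compute the cofactors C_ij = (−1)^(i+j)·(3×3 minor ij) of I−A; the adjugate is their transpose:
adj(I−A) = Cᵀ =
  [ 0.686250   0.128250   0.147125   0.168750]
  [ 0.091500   0.663500   0.268750   0.224500]
  [ 0.152500   0.028500   0.717250   0.037500]
  [ 0.045750   0.129750   0.184875   0.819250]
det(I−A) = Σ_j (I−A)_1j·C_1j = (0.95)(0.686250) + (-0.15)(0.091500) + (-0.10)(0.152500) + (-0.15)(0.045750) = 0.6161
(I − A)⁻¹ = adj(I−A) / det(I−A) ≈
  [   1.1139     0.2082     0.2388     0.2739]
  [   0.1485     1.0769     0.4362     0.3644]
  [   0.2475     0.0463     1.1642     0.0609]
  [   0.0743     0.2106     0.3001     1.3297]
The output multiplier for sector j is the column-j sum of the Leontief inverse (I − A)⁻¹ = adj(I−A) / det(I−A).
Column 3 of adj(I−A): (0.147125, 0.268750, 0.717250, 0.184875); det(I−A) = 0.6161.
m_3 = (0.147125 + 0.268750 + 0.717250 + 0.184875) / 0.6161 = 1.318 / 0.6161 ≈ 2.139.

m_3 = 2.139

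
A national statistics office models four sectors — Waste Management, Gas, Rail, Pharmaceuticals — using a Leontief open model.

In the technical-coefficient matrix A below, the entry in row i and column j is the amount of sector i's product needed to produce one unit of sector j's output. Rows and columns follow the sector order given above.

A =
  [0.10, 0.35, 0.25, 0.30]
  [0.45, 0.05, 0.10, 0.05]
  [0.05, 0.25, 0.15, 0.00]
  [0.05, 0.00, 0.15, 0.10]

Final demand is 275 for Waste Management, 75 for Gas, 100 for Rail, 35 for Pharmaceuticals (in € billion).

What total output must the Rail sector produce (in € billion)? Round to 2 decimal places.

x_3 = 262.55

I − A =
  [   0.90    -0.35    -0.25    -0.30]
  [  -0.45     0.95    -0.10    -0.05]
  [  -0.05    -0.25     0.85     0.00]
  [  -0.05     0.00    -0.15     0.90]
Compute the cofactors C_ij = (−1)^(i+j)·(3×3 minor ij) of I−A; the adjugate is their transpose:
adj(I−A) = Cᵀ =
  [ 0.702375   0.335250   0.290625   0.252750]
  [ 0.351250   0.662250   0.208375   0.153875]
  [ 0.144625   0.214500   0.612625   0.060125]
  [ 0.063125   0.054375   0.118250   0.528625]
det(I−A) = Σ_j (I−A)_1j·C_1j = (0.90)(0.702375) + (-0.35)(0.351250) + (-0.25)(0.144625) + (-0.30)(0.063125) = 0.45410625
(I − A)⁻¹ = adj(I−A) / det(I−A) ≈
  [   1.5467     0.7383     0.6400     0.5566]
  [   0.7735     1.4584     0.4589     0.3389]
  [   0.3185     0.4724     1.3491     0.1324]
  [   0.1390     0.1197     0.2604     1.1641]
x = (I − A)⁻¹ d = adj(I−A)·d / det(I−A), with det(I−A) = 0.45410625:
  x_1 = (0.702375·275 + 0.335250·75 + 0.290625·100 + 0.252750·35) / 0.45410625 = 256.205625 / 0.45410625 ≈ 564.20
  x_2 = (0.351250·275 + 0.662250·75 + 0.208375·100 + 0.153875·35) / 0.45410625 = 172.485625 / 0.45410625 ≈ 379.84
  x_3 = (0.144625·275 + 0.214500·75 + 0.612625·100 + 0.060125·35) / 0.45410625 = 119.22625 / 0.45410625 ≈ 262.55
  x_4 = (0.063125·275 + 0.054375·75 + 0.118250·100 + 0.528625·35) / 0.45410625 = 51.764375 / 0.45410625 ≈ 113.99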